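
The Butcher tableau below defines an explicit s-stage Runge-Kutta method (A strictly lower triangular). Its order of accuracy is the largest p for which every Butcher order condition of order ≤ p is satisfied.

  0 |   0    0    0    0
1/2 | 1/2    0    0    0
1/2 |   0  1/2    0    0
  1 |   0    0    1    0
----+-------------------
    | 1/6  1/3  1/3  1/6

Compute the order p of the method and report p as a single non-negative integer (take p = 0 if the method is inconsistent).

4

b = (1/6, 1/3, 1/3, 1/6)
c = (0, 1/2, 1/2, 1)
Ac = (0, 0, 1/4, 1/2)
Σ b_i: 1/6·1 + 1/3·1 + 1/3·1 + 1/6·1 = 1 ✓
b·c: 1/3·1/2 + 1/3·1/2 + 1/6·1 = 1/2 ✓
b·c²: 1/3·1/4 + 1/3·1/4 + 1/6·1 = 1/3 ✓
b·Ac: 1/3·1/4 + 1/6·1/2 = 1/6 ✓
b·c³: 1/3·1/8 + 1/3·1/8 + 1/6·1 = 1/4 ✓
b·(c∘Ac): 1/3·1/8 + 1/6·1/2 = 1/8 ✓
b·Ac²: 1/3·1/8 + 1/6·1/4 = 1/12 ✓
b·A²c: 1/6·1/4 = 1/24 ✓; 4 stages ⇒ order 4.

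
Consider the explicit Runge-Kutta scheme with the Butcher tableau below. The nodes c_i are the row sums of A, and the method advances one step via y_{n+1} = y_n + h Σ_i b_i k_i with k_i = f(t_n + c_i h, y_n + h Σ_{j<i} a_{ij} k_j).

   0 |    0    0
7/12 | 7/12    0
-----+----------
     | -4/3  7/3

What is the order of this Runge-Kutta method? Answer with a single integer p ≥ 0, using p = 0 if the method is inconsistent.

1

b = (-4/3, 7/3)
c = (0, 7/12)
Σ b_i: (-4/3)·1 + 7/3·1 = 1 ✓
b·c: 7/3·7/12 = 49/36 ≠ 1/2 ⇒ order 1.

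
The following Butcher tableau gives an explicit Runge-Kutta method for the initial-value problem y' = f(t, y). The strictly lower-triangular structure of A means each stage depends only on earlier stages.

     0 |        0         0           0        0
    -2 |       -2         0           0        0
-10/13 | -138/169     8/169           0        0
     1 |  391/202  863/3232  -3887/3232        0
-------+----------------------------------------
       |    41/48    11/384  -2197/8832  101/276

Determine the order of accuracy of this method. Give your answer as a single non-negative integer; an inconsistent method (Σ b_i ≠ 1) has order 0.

b = (41/48, 11/384, -2197/8832, 101/276)
c = (0, -2, -10/13, 1)
Ac = (0, 0, -16/169, 79/202)
Σ b_i: 41/48·1 + 11/384·1 + (-2197/8832)·1 + 101/276·1 = 1 ✓
b·c: 11/384·(-2) + (-2197/8832)·(-10/13) + 101/276·1 = 1/2 ✓
b·c²: 11/384·4 + (-2197/8832)·100/169 + 101/276·1 = 1/3 ✓
b·Ac: (-2197/8832)·(-16/169) + 101/276·79/202 = 1/6 ✓
b·c³: 11/384·(-8) + (-2197/8832)·(-1000/2197) + 101/276·1 = 1/4 ✓
b·(c∘Ac): (-2197/8832)·160/2197 + 101/276·79/202 = 1/8 ✓
b·Ac²: (-2197/8832)·32/169 + 101/276·36/101 = 1/12 ✓
b·A²c: 101/276·23/202 = 1/24 ✓; 4 stages ⇒ order 4.

4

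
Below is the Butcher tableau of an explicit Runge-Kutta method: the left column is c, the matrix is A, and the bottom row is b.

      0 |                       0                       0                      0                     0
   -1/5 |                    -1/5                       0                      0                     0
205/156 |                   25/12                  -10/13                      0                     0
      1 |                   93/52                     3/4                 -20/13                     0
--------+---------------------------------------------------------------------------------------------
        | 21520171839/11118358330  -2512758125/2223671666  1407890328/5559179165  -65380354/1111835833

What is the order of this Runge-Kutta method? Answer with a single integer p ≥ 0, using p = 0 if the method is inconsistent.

b = (21520171839/11118358330, -2512758125/2223671666, 1407890328/5559179165, -65380354/1111835833)
c = (0, -1/5, 205/156, 1)
Ac = (0, 0, 2/13, -22021/10140)
Σ b_i: 21520171839/11118358330·1 + (-2512758125/2223671666)·1 + 1407890328/5559179165·1 + (-65380354/1111835833)·1 = 1 ✓
b·c: (-2512758125/2223671666)·(-1/5) + 1407890328/5559179165·205/156 + (-65380354/1111835833)·1 = 1/2 ✓
b·c²: (-2512758125/2223671666)·1/25 + 1407890328/5559179165·42025/24336 + (-65380354/1111835833)·1 = 1/3 ✓
b·Ac: 1407890328/5559179165·2/13 + (-65380354/1111835833)·(-22021/10140) = 1/6 ✓
b·c³: (-2512758125/2223671666)·(-1/125) + 1407890328/5559179165·8615125/3796416 + (-65380354/1111835833)·1 = 42022779377/80052179976 ≠ 1/4 ⇒ order 3.
b·(c∘Ac): 1407890328/5559179165·205/1014 + (-65380354/1111835833)·(-22021/10140) = 5967384053/33355074990 ≠ 1/8
b·Ac²: 1407890328/5559179165·(-2/65) + (-65380354/1111835833)·(-2596903/988650) = 95396942419/650423962305 ≠ 1/12
b·A²c: (-65380354/1111835833)·(-40/169) = 15474640/1111835833 ≠ 1/24

3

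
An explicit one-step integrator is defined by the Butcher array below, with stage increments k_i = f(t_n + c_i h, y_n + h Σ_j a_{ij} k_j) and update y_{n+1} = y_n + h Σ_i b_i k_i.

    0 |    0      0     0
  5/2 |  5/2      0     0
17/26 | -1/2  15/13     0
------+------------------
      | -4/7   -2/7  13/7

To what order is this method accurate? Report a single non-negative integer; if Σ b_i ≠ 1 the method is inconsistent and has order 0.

b = (-4/7, -2/7, 13/7)
c = (0, 5/2, 17/26)
Ac = (0, 0, 75/26)
Σ b_i: (-4/7)·1 + (-2/7)·1 + 13/7·1 = 1 ✓
b·c: (-2/7)·5/2 + 13/7·17/26 = 1/2 ✓
b·c²: (-2/7)·25/4 + 13/7·289/676 = -361/364 ≠ 1/3 ⇒ order 2.
b·Ac: 13/7·75/26 = 75/14 ≠ 1/6

2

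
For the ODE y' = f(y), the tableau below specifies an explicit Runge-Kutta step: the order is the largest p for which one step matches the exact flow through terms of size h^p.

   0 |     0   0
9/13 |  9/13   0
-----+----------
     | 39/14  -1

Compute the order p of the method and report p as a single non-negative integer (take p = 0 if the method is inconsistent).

0

b = (39/14, -1)
c = (0, 9/13)
Σ b_i: 39/14·1 + (-1)·1 = 25/14 ≠ 1 ⇒ order 0.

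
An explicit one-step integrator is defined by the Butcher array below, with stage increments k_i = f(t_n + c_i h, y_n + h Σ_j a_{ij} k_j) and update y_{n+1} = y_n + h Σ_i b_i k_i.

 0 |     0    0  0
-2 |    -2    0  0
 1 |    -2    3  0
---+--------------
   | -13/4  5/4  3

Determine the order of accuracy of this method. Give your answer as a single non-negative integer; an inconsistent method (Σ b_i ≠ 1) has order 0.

2

b = (-13/4, 5/4, 3)
c = (0, -2, 1)
Ac = (0, 0, -6)
Σ b_i: (-13/4)·1 + 5/4·1 + 3·1 = 1 ✓
b·c: 5/4·(-2) + 3·1 = 1/2 ✓
b·c²: 5/4·4 + 3·1 = 8 ≠ 1/3 ⇒ order 2.
b·Ac: 3·(-6) = -18 ≠ 1/6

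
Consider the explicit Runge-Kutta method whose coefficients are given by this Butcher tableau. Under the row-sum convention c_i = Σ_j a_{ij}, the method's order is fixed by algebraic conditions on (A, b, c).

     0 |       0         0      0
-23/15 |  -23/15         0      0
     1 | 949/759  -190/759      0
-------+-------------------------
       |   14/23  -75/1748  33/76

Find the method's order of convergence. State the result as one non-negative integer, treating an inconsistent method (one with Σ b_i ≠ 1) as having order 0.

b = (14/23, -75/1748, 33/76)
c = (0, -23/15, 1)
Ac = (0, 0, 38/99)
Σ b_i: 14/23·1 + (-75/1748)·1 + 33/76·1 = 1 ✓
b·c: (-75/1748)·(-23/15) + 33/76·1 = 1/2 ✓
b·c²: (-75/1748)·529/225 + 33/76·1 = 1/3 ✓
b·Ac: 33/76·38/99 = 1/6 ✓; 3 stages ⇒ order 3.

3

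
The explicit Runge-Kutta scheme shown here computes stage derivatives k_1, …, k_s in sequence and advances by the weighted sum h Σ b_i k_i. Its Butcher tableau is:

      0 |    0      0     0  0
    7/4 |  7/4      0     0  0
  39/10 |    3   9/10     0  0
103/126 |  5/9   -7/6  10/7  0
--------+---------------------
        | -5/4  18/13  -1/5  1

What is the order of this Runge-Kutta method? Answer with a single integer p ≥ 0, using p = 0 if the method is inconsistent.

b = (-5/4, 18/13, -1/5, 1)
c = (0, 7/4, 39/10, 103/126)
Ac = (0, 0, 63/40, 593/168)
Σ b_i: (-5/4)·1 + 18/13·1 + (-1/5)·1 + 1·1 = 243/260 ≠ 1 ⇒ order 0.

0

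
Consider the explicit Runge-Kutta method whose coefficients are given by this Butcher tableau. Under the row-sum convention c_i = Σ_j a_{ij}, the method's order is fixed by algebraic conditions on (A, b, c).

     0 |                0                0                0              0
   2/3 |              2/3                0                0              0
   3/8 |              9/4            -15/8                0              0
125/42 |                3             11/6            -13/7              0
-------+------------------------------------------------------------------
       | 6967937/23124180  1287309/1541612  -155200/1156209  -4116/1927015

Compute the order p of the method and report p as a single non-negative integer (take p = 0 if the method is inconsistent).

b = (6967937/23124180, 1287309/1541612, -155200/1156209, -4116/1927015)
c = (0, 2/3, 3/8, 125/42)
Ac = (0, 0, -5/4, 265/504)
Σ b_i: 6967937/23124180·1 + 1287309/1541612·1 + (-155200/1156209)·1 + (-4116/1927015)·1 = 1 ✓
b·c: 1287309/1541612·2/3 + (-155200/1156209)·3/8 + (-4116/1927015)·125/42 = 1/2 ✓
b·c²: 1287309/1541612·4/9 + (-155200/1156209)·9/64 + (-4116/1927015)·15625/1764 = 1/3 ✓
b·Ac: (-155200/1156209)·(-5/4) + (-4116/1927015)·265/504 = 1/6 ✓
b·c³: 1287309/1541612·8/27 + (-155200/1156209)·27/512 + (-4116/1927015)·1953125/74088 = 1702241/9249672 ≠ 1/4 ⇒ order 3.
b·(c∘Ac): (-155200/1156209)·(-15/32) + (-4116/1927015)·33125/21168 = 826625/13874508 ≠ 1/8
b·Ac²: (-155200/1156209)·(-5/6) + (-4116/1927015)·6697/12096 = 30711847/277490160 ≠ 1/12
b·A²c: (-4116/1927015)·65/28 = -1911/385403 ≠ 1/24

3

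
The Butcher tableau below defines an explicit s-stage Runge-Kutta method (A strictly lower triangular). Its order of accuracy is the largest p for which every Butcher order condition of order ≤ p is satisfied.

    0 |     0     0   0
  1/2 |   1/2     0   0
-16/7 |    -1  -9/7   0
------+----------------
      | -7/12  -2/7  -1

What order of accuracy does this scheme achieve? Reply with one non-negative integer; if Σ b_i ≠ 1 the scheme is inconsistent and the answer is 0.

0

b = (-7/12, -2/7, -1)
c = (0, 1/2, -16/7)
Ac = (0, 0, -9/14)
Σ b_i: (-7/12)·1 + (-2/7)·1 + (-1)·1 = -157/84 ≠ 1 ⇒ order 0.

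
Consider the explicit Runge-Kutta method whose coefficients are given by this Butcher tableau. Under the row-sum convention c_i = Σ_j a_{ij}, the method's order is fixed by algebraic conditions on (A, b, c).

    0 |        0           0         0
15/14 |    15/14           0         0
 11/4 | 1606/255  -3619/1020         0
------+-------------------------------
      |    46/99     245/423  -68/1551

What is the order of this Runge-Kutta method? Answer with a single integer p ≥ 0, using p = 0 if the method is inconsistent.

3

b = (46/99, 245/423, -68/1551)
c = (0, 15/14, 11/4)
Ac = (0, 0, -517/136)
Σ b_i: 46/99·1 + 245/423·1 + (-68/1551)·1 = 1 ✓
b·c: 245/423·15/14 + (-68/1551)·11/4 = 1/2 ✓
b·c²: 245/423·225/196 + (-68/1551)·121/16 = 1/3 ✓
b·Ac: (-68/1551)·(-517/136) = 1/6 ✓; 3 stages ⇒ order 3.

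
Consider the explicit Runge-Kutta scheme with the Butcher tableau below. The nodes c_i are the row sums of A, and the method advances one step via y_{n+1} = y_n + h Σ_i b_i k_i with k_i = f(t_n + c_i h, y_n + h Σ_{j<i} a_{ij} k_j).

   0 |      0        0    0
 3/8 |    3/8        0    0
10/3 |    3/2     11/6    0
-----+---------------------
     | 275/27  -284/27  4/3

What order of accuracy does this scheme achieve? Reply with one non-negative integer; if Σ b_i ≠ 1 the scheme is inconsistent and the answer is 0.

b = (275/27, -284/27, 4/3)
c = (0, 3/8, 10/3)
Ac = (0, 0, 11/16)
Σ b_i: 275/27·1 + (-284/27)·1 + 4/3·1 = 1 ✓
b·c: (-284/27)·3/8 + 4/3·10/3 = 1/2 ✓
b·c²: (-284/27)·9/64 + 4/3·100/9 = 5761/432 ≠ 1/3 ⇒ order 2.
b·Ac: 4/3·11/16 = 11/12 ≠ 1/6

2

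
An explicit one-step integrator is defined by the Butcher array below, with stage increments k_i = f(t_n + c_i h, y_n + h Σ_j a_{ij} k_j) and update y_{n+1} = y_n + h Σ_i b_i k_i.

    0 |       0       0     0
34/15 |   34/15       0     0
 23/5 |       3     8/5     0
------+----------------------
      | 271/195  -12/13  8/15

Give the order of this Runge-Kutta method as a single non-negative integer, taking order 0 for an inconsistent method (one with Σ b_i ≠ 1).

1

b = (271/195, -12/13, 8/15)
c = (0, 34/15, 23/5)
Ac = (0, 0, 272/75)
Σ b_i: 271/195·1 + (-12/13)·1 + 8/15·1 = 1 ✓
b·c: (-12/13)·34/15 + 8/15·23/5 = 352/975 ≠ 1/2 ⇒ order 1.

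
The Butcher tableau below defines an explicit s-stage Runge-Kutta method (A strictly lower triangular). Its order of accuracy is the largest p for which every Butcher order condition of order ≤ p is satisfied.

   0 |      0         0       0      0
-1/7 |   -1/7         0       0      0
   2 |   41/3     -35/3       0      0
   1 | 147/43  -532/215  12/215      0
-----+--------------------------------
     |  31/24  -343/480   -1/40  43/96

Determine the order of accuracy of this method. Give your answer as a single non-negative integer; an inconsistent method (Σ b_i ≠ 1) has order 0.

4

b = (31/24, -343/480, -1/40, 43/96)
c = (0, -1/7, 2, 1)
Ac = (0, 0, 5/3, 20/43)
Σ b_i: 31/24·1 + (-343/480)·1 + (-1/40)·1 + 43/96·1 = 1 ✓
b·c: (-343/480)·(-1/7) + (-1/40)·2 + 43/96·1 = 1/2 ✓
b·c²: (-343/480)·1/49 + (-1/40)·4 + 43/96·1 = 1/3 ✓
b·Ac: (-1/40)·5/3 + 43/96·20/43 = 1/6 ✓
b·c³: (-343/480)·(-1/343) + (-1/40)·8 + 43/96·1 = 1/4 ✓
b·(c∘Ac): (-1/40)·10/3 + 43/96·20/43 = 1/8 ✓
b·Ac²: (-1/40)·(-5/21) + 43/96·52/301 = 1/12 ✓
b·A²c: 43/96·4/43 = 1/24 ✓; 4 stages ⇒ order 4.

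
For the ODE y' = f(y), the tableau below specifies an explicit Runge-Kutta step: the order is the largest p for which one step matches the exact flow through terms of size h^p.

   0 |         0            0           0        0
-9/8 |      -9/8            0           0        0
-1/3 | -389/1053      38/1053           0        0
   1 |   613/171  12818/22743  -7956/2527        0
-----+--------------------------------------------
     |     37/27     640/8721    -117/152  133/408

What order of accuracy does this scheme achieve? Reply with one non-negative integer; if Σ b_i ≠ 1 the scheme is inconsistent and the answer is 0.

4

b = (37/27, 640/8721, -117/152, 133/408)
c = (0, -9/8, -1/3, 1)
Ac = (0, 0, -19/468, 221/532)
Σ b_i: 37/27·1 + 640/8721·1 + (-117/152)·1 + 133/408·1 = 1 ✓
b·c: 640/8721·(-9/8) + (-117/152)·(-1/3) + 133/408·1 = 1/2 ✓
b·c²: 640/8721·81/64 + (-117/152)·1/9 + 133/408·1 = 1/3 ✓
b·Ac: (-117/152)·(-19/468) + 133/408·221/532 = 1/6 ✓
b·c³: 640/8721·(-729/512) + (-117/152)·(-1/27) + 133/408·1 = 1/4 ✓
b·(c∘Ac): (-117/152)·19/1404 + 133/408·221/532 = 1/8 ✓
b·Ac²: (-117/152)·19/416 + 133/408·221/608 = 1/12 ✓
b·A²c: 133/408·17/133 = 1/24 ✓; 4 stages ⇒ order 4.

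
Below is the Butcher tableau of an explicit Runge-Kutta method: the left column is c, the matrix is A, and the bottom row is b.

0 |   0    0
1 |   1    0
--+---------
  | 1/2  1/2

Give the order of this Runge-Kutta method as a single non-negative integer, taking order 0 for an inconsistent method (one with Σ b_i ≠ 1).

2

b = (1/2, 1/2)
c = (0, 1)
Σ b_i: 1/2·1 + 1/2·1 = 1 ✓
b·c: 1/2·1 = 1/2 ✓; 2 stages ⇒ order 2.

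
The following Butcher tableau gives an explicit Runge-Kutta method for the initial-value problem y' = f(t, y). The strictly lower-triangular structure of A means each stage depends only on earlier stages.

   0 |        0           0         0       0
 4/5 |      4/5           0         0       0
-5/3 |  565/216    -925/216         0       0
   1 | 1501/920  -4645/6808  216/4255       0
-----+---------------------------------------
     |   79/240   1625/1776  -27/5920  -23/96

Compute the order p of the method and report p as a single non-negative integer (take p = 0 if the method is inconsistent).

b = (79/240, 1625/1776, -27/5920, -23/96)
c = (0, 4/5, -5/3, 1)
Ac = (0, 0, -185/54, -29/46)
Σ b_i: 79/240·1 + 1625/1776·1 + (-27/5920)·1 + (-23/96)·1 = 1 ✓
b·c: 1625/1776·4/5 + (-27/5920)·(-5/3) + (-23/96)·1 = 1/2 ✓
b·c²: 1625/1776·16/25 + (-27/5920)·25/9 + (-23/96)·1 = 1/3 ✓
b·Ac: (-27/5920)·(-185/54) + (-23/96)·(-29/46) = 1/6 ✓
b·c³: 1625/1776·64/125 + (-27/5920)·(-125/27) + (-23/96)·1 = 1/4 ✓
b·(c∘Ac): (-27/5920)·925/162 + (-23/96)·(-29/46) = 1/8 ✓
b·Ac²: (-27/5920)·(-74/27) + (-23/96)·(-34/115) = 1/12 ✓
b·A²c: (-23/96)·(-4/23) = 1/24 ✓; 4 stages ⇒ order 4.

4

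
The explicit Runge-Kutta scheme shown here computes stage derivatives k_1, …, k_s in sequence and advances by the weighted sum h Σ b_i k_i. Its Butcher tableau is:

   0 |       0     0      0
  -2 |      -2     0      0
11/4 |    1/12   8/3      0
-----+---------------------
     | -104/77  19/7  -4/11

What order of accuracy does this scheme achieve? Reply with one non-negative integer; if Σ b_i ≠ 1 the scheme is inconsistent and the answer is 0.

b = (-104/77, 19/7, -4/11)
c = (0, -2, 11/4)
Ac = (0, 0, -16/3)
Σ b_i: (-104/77)·1 + 19/7·1 + (-4/11)·1 = 1 ✓
b·c: 19/7·(-2) + (-4/11)·11/4 = -45/7 ≠ 1/2 ⇒ order 1.

1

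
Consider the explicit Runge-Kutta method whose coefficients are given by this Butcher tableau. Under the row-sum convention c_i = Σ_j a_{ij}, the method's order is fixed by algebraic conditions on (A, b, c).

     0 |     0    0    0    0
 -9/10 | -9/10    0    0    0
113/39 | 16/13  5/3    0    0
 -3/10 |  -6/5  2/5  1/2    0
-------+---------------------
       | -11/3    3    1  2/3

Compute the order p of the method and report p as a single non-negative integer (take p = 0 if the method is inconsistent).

b = (-11/3, 3, 1, 2/3)
c = (0, -9/10, 113/39, -3/10)
Ac = (0, 0, -3/2, 2123/1950)
Σ b_i: (-11/3)·1 + 3·1 + 1·1 + 2/3·1 = 1 ✓
b·c: 3·(-9/10) + 1·113/39 + 2/3·(-3/10) = -1/390 ≠ 1/2 ⇒ order 1.

1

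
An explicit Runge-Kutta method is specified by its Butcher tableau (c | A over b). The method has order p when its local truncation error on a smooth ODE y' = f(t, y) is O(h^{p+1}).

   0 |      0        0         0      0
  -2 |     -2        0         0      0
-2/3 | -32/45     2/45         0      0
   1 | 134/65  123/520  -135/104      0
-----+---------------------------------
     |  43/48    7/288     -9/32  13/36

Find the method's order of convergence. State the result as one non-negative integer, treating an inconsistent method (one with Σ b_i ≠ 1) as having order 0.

b = (43/48, 7/288, -9/32, 13/36)
c = (0, -2, -2/3, 1)
Ac = (0, 0, -4/45, 51/130)
Σ b_i: 43/48·1 + 7/288·1 + (-9/32)·1 + 13/36·1 = 1 ✓
b·c: 7/288·(-2) + (-9/32)·(-2/3) + 13/36·1 = 1/2 ✓
b·c²: 7/288·4 + (-9/32)·4/9 + 13/36·1 = 1/3 ✓
b·Ac: (-9/32)·(-4/45) + 13/36·51/130 = 1/6 ✓
b·c³: 7/288·(-8) + (-9/32)·(-8/27) + 13/36·1 = 1/4 ✓
b·(c∘Ac): (-9/32)·8/135 + 13/36·51/130 = 1/8 ✓
b·Ac²: (-9/32)·8/45 + 13/36·24/65 = 1/12 ✓
b·A²c: 13/36·3/26 = 1/24 ✓; 4 stages ⇒ order 4.

4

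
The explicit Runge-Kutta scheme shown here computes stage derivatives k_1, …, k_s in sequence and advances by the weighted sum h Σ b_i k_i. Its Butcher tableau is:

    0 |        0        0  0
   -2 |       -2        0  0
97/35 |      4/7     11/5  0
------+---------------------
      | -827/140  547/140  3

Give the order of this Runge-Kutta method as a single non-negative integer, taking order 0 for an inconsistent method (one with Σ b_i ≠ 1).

b = (-827/140, 547/140, 3)
c = (0, -2, 97/35)
Ac = (0, 0, -22/5)
Σ b_i: (-827/140)·1 + 547/140·1 + 3·1 = 1 ✓
b·c: 547/140·(-2) + 3·97/35 = 1/2 ✓
b·c²: 547/140·4 + 3·9409/1225 = 47372/1225 ≠ 1/3 ⇒ order 2.
b·Ac: 3·(-22/5) = -66/5 ≠ 1/6

2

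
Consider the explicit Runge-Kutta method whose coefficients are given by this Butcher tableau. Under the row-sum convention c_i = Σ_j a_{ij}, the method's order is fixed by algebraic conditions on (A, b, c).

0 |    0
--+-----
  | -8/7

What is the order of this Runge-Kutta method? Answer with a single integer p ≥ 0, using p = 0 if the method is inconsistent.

0

b = (-8/7)
c = (0)
Σ b_i: (-8/7)·1 = -8/7 ≠ 1 ⇒ order 0.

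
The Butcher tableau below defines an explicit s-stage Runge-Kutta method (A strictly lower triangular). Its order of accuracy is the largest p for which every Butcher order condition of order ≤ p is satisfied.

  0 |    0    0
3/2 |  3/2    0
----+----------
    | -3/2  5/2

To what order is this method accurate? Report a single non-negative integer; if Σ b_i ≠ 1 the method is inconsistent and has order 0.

b = (-3/2, 5/2)
c = (0, 3/2)
Σ b_i: (-3/2)·1 + 5/2·1 = 1 ✓
b·c: 5/2·3/2 = 15/4 ≠ 1/2 ⇒ order 1.

1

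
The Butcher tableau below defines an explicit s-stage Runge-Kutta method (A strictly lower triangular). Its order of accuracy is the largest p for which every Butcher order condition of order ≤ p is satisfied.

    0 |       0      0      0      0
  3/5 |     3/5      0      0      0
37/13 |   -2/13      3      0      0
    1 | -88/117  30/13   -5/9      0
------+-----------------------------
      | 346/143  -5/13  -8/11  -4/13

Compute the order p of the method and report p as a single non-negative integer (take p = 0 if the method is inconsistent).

1

b = (346/143, -5/13, -8/11, -4/13)
c = (0, 3/5, 37/13, 1)
Ac = (0, 0, 9/5, -23/117)
Σ b_i: 346/143·1 + (-5/13)·1 + (-8/11)·1 + (-4/13)·1 = 1 ✓
b·c: (-5/13)·3/5 + (-8/11)·37/13 + (-4/13)·1 = -373/143 ≠ 1/2 ⇒ order 1.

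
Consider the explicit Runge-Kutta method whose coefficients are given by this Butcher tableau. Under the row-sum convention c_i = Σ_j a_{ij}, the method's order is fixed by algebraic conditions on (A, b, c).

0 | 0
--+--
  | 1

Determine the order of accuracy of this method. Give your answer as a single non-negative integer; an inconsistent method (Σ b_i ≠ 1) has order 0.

1

b = (1)
c = (0)
Σ b_i: 1·1 = 1 ✓; 1 stage ⇒ order 1.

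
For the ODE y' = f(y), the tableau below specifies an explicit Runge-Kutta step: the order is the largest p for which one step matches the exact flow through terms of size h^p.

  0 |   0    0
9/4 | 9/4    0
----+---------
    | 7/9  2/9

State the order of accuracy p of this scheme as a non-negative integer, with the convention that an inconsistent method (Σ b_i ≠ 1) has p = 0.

2

b = (7/9, 2/9)
c = (0, 9/4)
Σ b_i: 7/9·1 + 2/9·1 = 1 ✓
b·c: 2/9·9/4 = 1/2 ✓; 2 stages ⇒ order 2.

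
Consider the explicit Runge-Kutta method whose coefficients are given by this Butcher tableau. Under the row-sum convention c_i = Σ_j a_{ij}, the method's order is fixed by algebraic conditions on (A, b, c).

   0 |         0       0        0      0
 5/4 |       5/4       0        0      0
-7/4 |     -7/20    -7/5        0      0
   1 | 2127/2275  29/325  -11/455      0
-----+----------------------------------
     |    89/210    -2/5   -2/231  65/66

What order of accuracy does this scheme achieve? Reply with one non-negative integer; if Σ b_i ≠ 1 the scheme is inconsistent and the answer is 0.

b = (89/210, -2/5, -2/231, 65/66)
c = (0, 5/4, -7/4, 1)
Ac = (0, 0, -7/4, 2/13)
Σ b_i: 89/210·1 + (-2/5)·1 + (-2/231)·1 + 65/66·1 = 1 ✓
b·c: (-2/5)·5/4 + (-2/231)·(-7/4) + 65/66·1 = 1/2 ✓
b·c²: (-2/5)·25/16 + (-2/231)·49/16 + 65/66·1 = 1/3 ✓
b·Ac: (-2/231)·(-7/4) + 65/66·2/13 = 1/6 ✓
b·c³: (-2/5)·125/64 + (-2/231)·(-343/64) + 65/66·1 = 1/4 ✓
b·(c∘Ac): (-2/231)·49/16 + 65/66·2/13 = 1/8 ✓
b·Ac²: (-2/231)·(-35/16) + 65/66·17/260 = 1/12 ✓
b·A²c: 65/66·11/260 = 1/24 ✓; 4 stages ⇒ order 4.

4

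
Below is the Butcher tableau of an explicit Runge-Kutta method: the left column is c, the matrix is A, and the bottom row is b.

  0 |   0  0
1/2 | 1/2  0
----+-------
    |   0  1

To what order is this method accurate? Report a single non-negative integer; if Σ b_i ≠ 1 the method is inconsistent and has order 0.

2

b = (0, 1)
c = (0, 1/2)
Σ b_i: 1·1 = 1 ✓
b·c: 1·1/2 = 1/2 ✓; 2 stages ⇒ order 2.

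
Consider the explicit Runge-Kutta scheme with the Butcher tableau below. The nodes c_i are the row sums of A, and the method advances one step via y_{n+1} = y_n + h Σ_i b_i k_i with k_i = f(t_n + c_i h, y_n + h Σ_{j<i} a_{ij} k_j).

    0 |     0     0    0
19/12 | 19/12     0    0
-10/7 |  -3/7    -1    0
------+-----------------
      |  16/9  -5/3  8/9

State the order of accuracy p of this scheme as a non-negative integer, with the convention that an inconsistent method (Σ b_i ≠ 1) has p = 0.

1

b = (16/9, -5/3, 8/9)
c = (0, 19/12, -10/7)
Ac = (0, 0, -19/12)
Σ b_i: 16/9·1 + (-5/3)·1 + 8/9·1 = 1 ✓
b·c: (-5/3)·19/12 + 8/9·(-10/7) = -985/252 ≠ 1/2 ⇒ order 1.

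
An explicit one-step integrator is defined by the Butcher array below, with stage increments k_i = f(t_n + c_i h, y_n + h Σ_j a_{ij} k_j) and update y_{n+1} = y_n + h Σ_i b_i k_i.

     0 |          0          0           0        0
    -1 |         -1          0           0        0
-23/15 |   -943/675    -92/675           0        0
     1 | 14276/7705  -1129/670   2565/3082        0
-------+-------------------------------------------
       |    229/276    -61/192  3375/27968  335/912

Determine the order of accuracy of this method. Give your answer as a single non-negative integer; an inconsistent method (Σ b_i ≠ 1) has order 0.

b = (229/276, -61/192, 3375/27968, 335/912)
c = (0, -1, -23/15, 1)
Ac = (0, 0, 92/675, 137/335)
Σ b_i: 229/276·1 + (-61/192)·1 + 3375/27968·1 + 335/912·1 = 1 ✓
b·c: (-61/192)·(-1) + 3375/27968·(-23/15) + 335/912·1 = 1/2 ✓
b·c²: (-61/192)·1 + 3375/27968·529/225 + 335/912·1 = 1/3 ✓
b·Ac: 3375/27968·92/675 + 335/912·137/335 = 1/6 ✓
b·c³: (-61/192)·(-1) + 3375/27968·(-12167/3375) + 335/912·1 = 1/4 ✓
b·(c∘Ac): 3375/27968·(-2116/10125) + 335/912·137/335 = 1/8 ✓
b·Ac²: 3375/27968·(-92/675) + 335/912·91/335 = 1/12 ✓
b·A²c: 335/912·38/335 = 1/24 ✓; 4 stages ⇒ order 4.

4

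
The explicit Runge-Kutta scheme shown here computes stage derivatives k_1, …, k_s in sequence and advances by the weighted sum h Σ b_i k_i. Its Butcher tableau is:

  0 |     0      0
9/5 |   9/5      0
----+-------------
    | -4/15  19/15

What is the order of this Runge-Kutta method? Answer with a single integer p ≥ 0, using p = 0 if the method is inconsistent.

1

b = (-4/15, 19/15)
c = (0, 9/5)
Σ b_i: (-4/15)·1 + 19/15·1 = 1 ✓
b·c: 19/15·9/5 = 57/25 ≠ 1/2 ⇒ order 1.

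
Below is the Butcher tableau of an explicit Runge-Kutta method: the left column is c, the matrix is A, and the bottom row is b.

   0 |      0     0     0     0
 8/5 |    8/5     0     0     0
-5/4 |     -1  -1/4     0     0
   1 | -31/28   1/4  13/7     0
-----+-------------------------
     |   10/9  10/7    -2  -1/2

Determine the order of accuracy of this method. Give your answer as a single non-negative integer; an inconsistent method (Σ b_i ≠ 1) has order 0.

0

b = (10/9, 10/7, -2, -1/2)
c = (0, 8/5, -5/4, 1)
Ac = (0, 0, -2/5, -269/140)
Σ b_i: 10/9·1 + 10/7·1 + (-2)·1 + (-1/2)·1 = 5/126 ≠ 1 ⇒ order 0.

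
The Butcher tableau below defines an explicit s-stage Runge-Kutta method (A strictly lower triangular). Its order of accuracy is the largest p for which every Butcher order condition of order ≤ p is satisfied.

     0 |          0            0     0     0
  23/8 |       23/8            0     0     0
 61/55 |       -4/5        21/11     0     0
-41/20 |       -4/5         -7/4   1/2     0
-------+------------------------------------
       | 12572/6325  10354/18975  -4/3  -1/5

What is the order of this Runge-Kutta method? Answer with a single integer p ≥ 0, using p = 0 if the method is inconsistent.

2

b = (12572/6325, 10354/18975, -4/3, -1/5)
c = (0, 23/8, 61/55, -41/20)
Ac = (0, 0, 483/88, -7879/1760)
Σ b_i: 12572/6325·1 + 10354/18975·1 + (-4/3)·1 + (-1/5)·1 = 1 ✓
b·c: 10354/18975·23/8 + (-4/3)·61/55 + (-1/5)·(-41/20) = 1/2 ✓
b·c²: 10354/18975·529/64 + (-4/3)·3721/3025 + (-1/5)·1681/400 = 982353/484000 ≠ 1/3 ⇒ order 2.
b·Ac: (-4/3)·483/88 + (-1/5)·(-7879/1760) = -56521/8800 ≠ 1/6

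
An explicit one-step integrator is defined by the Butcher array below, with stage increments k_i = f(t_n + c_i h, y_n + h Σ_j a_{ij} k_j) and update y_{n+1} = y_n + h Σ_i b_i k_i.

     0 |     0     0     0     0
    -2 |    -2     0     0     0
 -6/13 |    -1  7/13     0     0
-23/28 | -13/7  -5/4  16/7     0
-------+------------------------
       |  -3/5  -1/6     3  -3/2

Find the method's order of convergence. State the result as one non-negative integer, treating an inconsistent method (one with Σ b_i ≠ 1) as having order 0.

b = (-3/5, -1/6, 3, -3/2)
c = (0, -2, -6/13, -23/28)
Ac = (0, 0, -14/13, 263/182)
Σ b_i: (-3/5)·1 + (-1/6)·1 + 3·1 + (-3/2)·1 = 11/15 ≠ 1 ⇒ order 0.

0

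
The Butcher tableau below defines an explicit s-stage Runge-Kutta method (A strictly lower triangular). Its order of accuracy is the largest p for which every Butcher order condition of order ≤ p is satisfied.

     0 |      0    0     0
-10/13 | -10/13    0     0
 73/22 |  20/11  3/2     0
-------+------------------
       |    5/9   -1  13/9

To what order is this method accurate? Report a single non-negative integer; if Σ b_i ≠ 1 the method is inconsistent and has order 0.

1

b = (5/9, -1, 13/9)
c = (0, -10/13, 73/22)
Ac = (0, 0, -15/13)
Σ b_i: 5/9·1 + (-1)·1 + 13/9·1 = 1 ✓
b·c: (-1)·(-10/13) + 13/9·73/22 = 14317/2574 ≠ 1/2 ⇒ order 1.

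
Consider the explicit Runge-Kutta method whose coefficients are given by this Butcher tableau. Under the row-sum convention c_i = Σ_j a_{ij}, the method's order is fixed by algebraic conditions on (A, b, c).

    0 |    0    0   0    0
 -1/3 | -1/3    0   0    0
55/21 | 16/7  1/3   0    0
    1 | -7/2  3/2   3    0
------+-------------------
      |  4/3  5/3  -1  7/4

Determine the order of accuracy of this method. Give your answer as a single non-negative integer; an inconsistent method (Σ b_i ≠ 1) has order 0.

b = (4/3, 5/3, -1, 7/4)
c = (0, -1/3, 55/21, 1)
Ac = (0, 0, -1/9, 103/14)
Σ b_i: 4/3·1 + 5/3·1 + (-1)·1 + 7/4·1 = 15/4 ≠ 1 ⇒ order 0.

0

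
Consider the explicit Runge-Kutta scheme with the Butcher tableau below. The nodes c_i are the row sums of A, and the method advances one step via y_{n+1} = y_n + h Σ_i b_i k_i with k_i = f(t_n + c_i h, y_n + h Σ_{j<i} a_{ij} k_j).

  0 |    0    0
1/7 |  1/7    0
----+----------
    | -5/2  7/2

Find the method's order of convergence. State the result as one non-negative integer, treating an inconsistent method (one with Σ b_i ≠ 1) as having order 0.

b = (-5/2, 7/2)
c = (0, 1/7)
Σ b_i: (-5/2)·1 + 7/2·1 = 1 ✓
b·c: 7/2·1/7 = 1/2 ✓; 2 stages ⇒ order 2.

2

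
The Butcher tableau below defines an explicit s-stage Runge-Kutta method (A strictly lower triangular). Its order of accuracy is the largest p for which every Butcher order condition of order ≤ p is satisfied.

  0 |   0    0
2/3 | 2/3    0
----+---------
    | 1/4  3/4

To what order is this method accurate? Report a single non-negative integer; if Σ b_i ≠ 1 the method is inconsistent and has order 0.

b = (1/4, 3/4)
c = (0, 2/3)
Σ b_i: 1/4·1 + 3/4·1 = 1 ✓
b·c: 3/4·2/3 = 1/2 ✓; 2 stages ⇒ order 2.

2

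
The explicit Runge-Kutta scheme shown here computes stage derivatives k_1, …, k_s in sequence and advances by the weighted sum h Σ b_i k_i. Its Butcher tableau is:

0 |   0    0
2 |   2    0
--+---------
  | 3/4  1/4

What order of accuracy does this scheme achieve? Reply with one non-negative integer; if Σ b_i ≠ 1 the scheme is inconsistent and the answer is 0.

b = (3/4, 1/4)
c = (0, 2)
Σ b_i: 3/4·1 + 1/4·1 = 1 ✓
b·c: 1/4·2 = 1/2 ✓; 2 stages ⇒ order 2.

2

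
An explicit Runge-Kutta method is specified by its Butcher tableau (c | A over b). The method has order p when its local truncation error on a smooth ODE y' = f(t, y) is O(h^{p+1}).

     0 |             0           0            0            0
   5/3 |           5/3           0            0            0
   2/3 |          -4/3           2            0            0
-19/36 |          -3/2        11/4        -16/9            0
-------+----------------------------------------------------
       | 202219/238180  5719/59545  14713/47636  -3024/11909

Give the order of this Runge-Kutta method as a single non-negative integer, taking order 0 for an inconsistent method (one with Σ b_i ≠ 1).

b = (202219/238180, 5719/59545, 14713/47636, -3024/11909)
c = (0, 5/3, 2/3, -19/36)
Ac = (0, 0, 10/3, 367/108)
Σ b_i: 202219/238180·1 + 5719/59545·1 + 14713/47636·1 + (-3024/11909)·1 = 1 ✓
b·c: 5719/59545·5/3 + 14713/47636·2/3 + (-3024/11909)·(-19/36) = 1/2 ✓
b·c²: 5719/59545·25/9 + 14713/47636·4/9 + (-3024/11909)·361/1296 = 1/3 ✓
b·Ac: 14713/47636·10/3 + (-3024/11909)·367/108 = 1/6 ✓
b·c³: 5719/59545·125/27 + 14713/47636·8/27 + (-3024/11909)·(-6859/46656) = 737617/1286172 ≠ 1/4 ⇒ order 3.
b·(c∘Ac): 14713/47636·20/9 + (-3024/11909)·(-6973/3888) = 40792/35727 ≠ 1/8
b·Ac²: 14713/47636·50/9 + (-3024/11909)·2219/324 = -4967/214362 ≠ 1/12
b·A²c: (-3024/11909)·(-160/27) = 17920/11909 ≠ 1/24

3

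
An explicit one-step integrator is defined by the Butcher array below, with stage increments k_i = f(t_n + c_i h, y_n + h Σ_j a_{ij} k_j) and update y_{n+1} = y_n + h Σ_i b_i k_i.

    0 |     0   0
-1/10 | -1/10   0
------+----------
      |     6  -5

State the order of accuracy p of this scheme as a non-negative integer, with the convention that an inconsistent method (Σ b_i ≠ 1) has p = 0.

2

b = (6, -5)
c = (0, -1/10)
Σ b_i: 6·1 + (-5)·1 = 1 ✓
b·c: (-5)·(-1/10) = 1/2 ✓; 2 stages ⇒ order 2.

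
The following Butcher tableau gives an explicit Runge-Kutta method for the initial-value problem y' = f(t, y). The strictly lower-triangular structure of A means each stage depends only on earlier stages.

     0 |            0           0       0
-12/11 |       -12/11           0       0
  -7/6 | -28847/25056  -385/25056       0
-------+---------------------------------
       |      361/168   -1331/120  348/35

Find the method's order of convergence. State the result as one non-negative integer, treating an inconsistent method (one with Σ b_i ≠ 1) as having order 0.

3

b = (361/168, -1331/120, 348/35)
c = (0, -12/11, -7/6)
Ac = (0, 0, 35/2088)
Σ b_i: 361/168·1 + (-1331/120)·1 + 348/35·1 = 1 ✓
b·c: (-1331/120)·(-12/11) + 348/35·(-7/6) = 1/2 ✓
b·c²: (-1331/120)·144/121 + 348/35·49/36 = 1/3 ✓
b·Ac: 348/35·35/2088 = 1/6 ✓; 3 stages ⇒ order 3.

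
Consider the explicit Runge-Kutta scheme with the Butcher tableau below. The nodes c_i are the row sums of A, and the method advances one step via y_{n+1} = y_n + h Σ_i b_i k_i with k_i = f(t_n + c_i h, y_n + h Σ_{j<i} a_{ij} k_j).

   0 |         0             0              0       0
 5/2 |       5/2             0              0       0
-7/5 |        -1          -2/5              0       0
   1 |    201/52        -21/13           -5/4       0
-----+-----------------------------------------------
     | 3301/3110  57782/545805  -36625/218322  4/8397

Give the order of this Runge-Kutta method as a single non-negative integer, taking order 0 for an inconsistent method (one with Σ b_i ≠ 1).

b = (3301/3110, 57782/545805, -36625/218322, 4/8397)
c = (0, 5/2, -7/5, 1)
Ac = (0, 0, -1, -119/52)
Σ b_i: 3301/3110·1 + 57782/545805·1 + (-36625/218322)·1 + 4/8397·1 = 1 ✓
b·c: 57782/545805·5/2 + (-36625/218322)·(-7/5) + 4/8397·1 = 1/2 ✓
b·c²: 57782/545805·25/4 + (-36625/218322)·49/25 + 4/8397·1 = 1/3 ✓
b·Ac: (-36625/218322)·(-1) + 4/8397·(-119/52) = 1/6 ✓
b·c³: 57782/545805·125/8 + (-36625/218322)·(-343/125) + 4/8397·1 = 2631/1244 ≠ 1/4 ⇒ order 3.
b·(c∘Ac): (-36625/218322)·7/5 + 4/8397·(-119/52) = -17171/72774 ≠ 1/8
b·Ac²: (-36625/218322)·(-5/2) + 4/8397·(-1631/130) = 23143/55980 ≠ 1/12
b·A²c: 4/8397·5/4 = 5/8397 ≠ 1/24

3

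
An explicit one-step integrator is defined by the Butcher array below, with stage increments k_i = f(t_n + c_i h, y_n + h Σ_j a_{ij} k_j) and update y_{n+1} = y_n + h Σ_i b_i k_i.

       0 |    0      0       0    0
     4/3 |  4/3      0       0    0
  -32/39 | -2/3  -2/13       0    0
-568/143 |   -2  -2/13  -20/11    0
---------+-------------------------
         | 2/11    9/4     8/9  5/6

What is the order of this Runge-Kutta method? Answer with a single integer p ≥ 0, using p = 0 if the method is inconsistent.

0

b = (2/11, 9/4, 8/9, 5/6)
c = (0, 4/3, -32/39, -568/143)
Ac = (0, 0, -8/39, 184/143)
Σ b_i: 2/11·1 + 9/4·1 + 8/9·1 + 5/6·1 = 1645/396 ≠ 1 ⇒ order 0.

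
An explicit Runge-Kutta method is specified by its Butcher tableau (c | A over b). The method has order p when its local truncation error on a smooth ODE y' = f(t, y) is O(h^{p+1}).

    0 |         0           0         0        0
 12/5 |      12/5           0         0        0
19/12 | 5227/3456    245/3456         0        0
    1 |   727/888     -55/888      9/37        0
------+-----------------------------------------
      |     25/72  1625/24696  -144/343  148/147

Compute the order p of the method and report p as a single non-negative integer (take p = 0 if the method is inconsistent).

4

b = (25/72, 1625/24696, -144/343, 148/147)
c = (0, 12/5, 19/12, 1)
Ac = (0, 0, 49/288, 35/148)
Σ b_i: 25/72·1 + 1625/24696·1 + (-144/343)·1 + 148/147·1 = 1 ✓
b·c: 1625/24696·12/5 + (-144/343)·19/12 + 148/147·1 = 1/2 ✓
b·c²: 1625/24696·144/25 + (-144/343)·361/144 + 148/147·1 = 1/3 ✓
b·Ac: (-144/343)·49/288 + 148/147·35/148 = 1/6 ✓
b·c³: 1625/24696·1728/125 + (-144/343)·6859/1728 + 148/147·1 = 1/4 ✓
b·(c∘Ac): (-144/343)·931/3456 + 148/147·35/148 = 1/8 ✓
b·Ac²: (-144/343)·49/120 + 148/147·749/2960 = 1/12 ✓
b·A²c: 148/147·49/1184 = 1/24 ✓; 4 stages ⇒ order 4.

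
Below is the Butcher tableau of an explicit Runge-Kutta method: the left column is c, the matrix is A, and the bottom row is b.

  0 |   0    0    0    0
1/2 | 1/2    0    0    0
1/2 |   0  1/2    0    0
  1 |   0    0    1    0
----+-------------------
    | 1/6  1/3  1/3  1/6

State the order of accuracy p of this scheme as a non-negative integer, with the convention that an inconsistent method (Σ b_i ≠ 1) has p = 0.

4

b = (1/6, 1/3, 1/3, 1/6)
c = (0, 1/2, 1/2, 1)
Ac = (0, 0, 1/4, 1/2)
Σ b_i: 1/6·1 + 1/3·1 + 1/3·1 + 1/6·1 = 1 ✓
b·c: 1/3·1/2 + 1/3·1/2 + 1/6·1 = 1/2 ✓
b·c²: 1/3·1/4 + 1/3·1/4 + 1/6·1 = 1/3 ✓
b·Ac: 1/3·1/4 + 1/6·1/2 = 1/6 ✓
b·c³: 1/3·1/8 + 1/3·1/8 + 1/6·1 = 1/4 ✓
b·(c∘Ac): 1/3·1/8 + 1/6·1/2 = 1/8 ✓
b·Ac²: 1/3·1/8 + 1/6·1/4 = 1/12 ✓
b·A²c: 1/6·1/4 = 1/24 ✓; 4 stages ⇒ order 4.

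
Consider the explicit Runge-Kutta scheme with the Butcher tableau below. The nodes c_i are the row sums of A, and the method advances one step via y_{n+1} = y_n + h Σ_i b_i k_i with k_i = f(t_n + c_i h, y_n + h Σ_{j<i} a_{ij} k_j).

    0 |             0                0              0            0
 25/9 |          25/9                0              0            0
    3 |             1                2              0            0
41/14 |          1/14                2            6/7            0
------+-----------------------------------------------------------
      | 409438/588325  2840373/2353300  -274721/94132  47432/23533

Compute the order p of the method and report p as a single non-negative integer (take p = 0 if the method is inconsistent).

b = (409438/588325, 2840373/2353300, -274721/94132, 47432/23533)
c = (0, 25/9, 3, 41/14)
Ac = (0, 0, 50/9, 512/63)
Σ b_i: 409438/588325·1 + 2840373/2353300·1 + (-274721/94132)·1 + 47432/23533·1 = 1 ✓
b·c: 2840373/2353300·25/9 + (-274721/94132)·3 + 47432/23533·41/14 = 1/2 ✓
b·c²: 2840373/2353300·625/81 + (-274721/94132)·9 + 47432/23533·1681/196 = 1/3 ✓
b·Ac: (-274721/94132)·50/9 + 47432/23533·512/63 = 1/6 ✓
b·c³: 2840373/2353300·15625/729 + (-274721/94132)·27 + 47432/23533·68921/2744 = -20498005/8895474 ≠ 1/4 ⇒ order 3.
b·(c∘Ac): (-274721/94132)·50/3 + 47432/23533·10496/441 = -283819/423594 ≠ 1/8
b·Ac²: (-274721/94132)·1250/81 + 47432/23533·13124/567 = 2051941/1270782 ≠ 1/12
b·A²c: 47432/23533·100/21 = 677600/70599 ≠ 1/24

3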